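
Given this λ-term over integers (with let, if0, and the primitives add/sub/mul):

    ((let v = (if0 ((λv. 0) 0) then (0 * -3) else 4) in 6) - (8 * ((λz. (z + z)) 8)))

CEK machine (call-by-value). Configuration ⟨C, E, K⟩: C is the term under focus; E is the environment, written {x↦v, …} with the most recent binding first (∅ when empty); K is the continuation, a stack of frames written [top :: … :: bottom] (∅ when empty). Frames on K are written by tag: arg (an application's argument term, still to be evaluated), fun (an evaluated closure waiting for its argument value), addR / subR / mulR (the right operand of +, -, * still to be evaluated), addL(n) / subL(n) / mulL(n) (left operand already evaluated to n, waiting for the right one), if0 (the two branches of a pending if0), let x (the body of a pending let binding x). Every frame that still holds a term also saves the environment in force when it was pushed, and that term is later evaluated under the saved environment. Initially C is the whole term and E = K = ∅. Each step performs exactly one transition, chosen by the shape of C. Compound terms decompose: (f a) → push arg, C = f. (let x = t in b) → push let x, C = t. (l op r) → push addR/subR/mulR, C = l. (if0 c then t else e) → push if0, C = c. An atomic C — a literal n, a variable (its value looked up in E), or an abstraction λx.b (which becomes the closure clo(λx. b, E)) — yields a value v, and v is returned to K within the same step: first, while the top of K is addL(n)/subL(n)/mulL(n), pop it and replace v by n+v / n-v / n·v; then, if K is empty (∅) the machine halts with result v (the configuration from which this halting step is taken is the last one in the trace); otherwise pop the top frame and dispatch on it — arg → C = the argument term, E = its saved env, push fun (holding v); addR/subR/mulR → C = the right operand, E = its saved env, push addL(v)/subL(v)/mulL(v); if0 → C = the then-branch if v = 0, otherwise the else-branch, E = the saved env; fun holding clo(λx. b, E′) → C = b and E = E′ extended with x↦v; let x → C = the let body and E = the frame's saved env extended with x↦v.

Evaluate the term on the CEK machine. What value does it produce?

t=0: ⟨C=((let v = (if0 ((λv. 0) 0) then (0 * -3) else 4) in 6) - (8 * ((λz. (z + z)) 8))); E=∅; K=∅⟩
t=1: ⟨C=(let v = (if0 ((λv. 0) 0) then (0 * -3) else 4) in 6); E=∅; K=[subR]⟩
t=2: ⟨C=(if0 ((λv. 0) 0) then (0 * -3) else 4); E=∅; K=[let v :: subR]⟩
t=3: ⟨C=((λv. 0) 0); E=∅; K=[if0 :: let v :: subR]⟩
t=4: ⟨C=(λv. 0); E=∅; K=[arg :: if0 :: let v :: subR]⟩
t=5: ⟨C=0; E=∅; K=[fun :: if0 :: let v :: subR]⟩
t=6: ⟨C=0; E={v↦0}; K=[if0 :: let v :: subR]⟩
t=7: ⟨C=(0 * -3); E=∅; K=[let v :: subR]⟩
t=8: ⟨C=0; E=∅; K=[mulR :: let v :: subR]⟩
t=9: ⟨C=-3; E=∅; K=[mulL(0) :: let v :: subR]⟩
t=10: ⟨C=6; E={v↦0}; K=[subR]⟩
t=11: ⟨C=(8 * ((λz. (z + z)) 8)); E=∅; K=[subL(6)]⟩
t=12: ⟨C=8; E=∅; K=[mulR :: subL(6)]⟩
t=13: ⟨C=((λz. (z + z)) 8); E=∅; K=[mulL(8) :: subL(6)]⟩
t=14: ⟨C=(λz. (z + z)); E=∅; K=[arg :: mulL(8) :: subL(6)]⟩
t=15: ⟨C=8; E=∅; K=[fun :: mulL(8) :: subL(6)]⟩
t=16: ⟨C=(z + z); E={z↦8}; K=[mulL(8) :: subL(6)]⟩
t=17: ⟨C=z; E={z↦8}; K=[addR :: mulL(8) :: subL(6)]⟩
t=18: ⟨C=z; E={z↦8}; K=[addL(8) :: mulL(8) :: subL(6)]⟩
→ final value -122

Answer: -122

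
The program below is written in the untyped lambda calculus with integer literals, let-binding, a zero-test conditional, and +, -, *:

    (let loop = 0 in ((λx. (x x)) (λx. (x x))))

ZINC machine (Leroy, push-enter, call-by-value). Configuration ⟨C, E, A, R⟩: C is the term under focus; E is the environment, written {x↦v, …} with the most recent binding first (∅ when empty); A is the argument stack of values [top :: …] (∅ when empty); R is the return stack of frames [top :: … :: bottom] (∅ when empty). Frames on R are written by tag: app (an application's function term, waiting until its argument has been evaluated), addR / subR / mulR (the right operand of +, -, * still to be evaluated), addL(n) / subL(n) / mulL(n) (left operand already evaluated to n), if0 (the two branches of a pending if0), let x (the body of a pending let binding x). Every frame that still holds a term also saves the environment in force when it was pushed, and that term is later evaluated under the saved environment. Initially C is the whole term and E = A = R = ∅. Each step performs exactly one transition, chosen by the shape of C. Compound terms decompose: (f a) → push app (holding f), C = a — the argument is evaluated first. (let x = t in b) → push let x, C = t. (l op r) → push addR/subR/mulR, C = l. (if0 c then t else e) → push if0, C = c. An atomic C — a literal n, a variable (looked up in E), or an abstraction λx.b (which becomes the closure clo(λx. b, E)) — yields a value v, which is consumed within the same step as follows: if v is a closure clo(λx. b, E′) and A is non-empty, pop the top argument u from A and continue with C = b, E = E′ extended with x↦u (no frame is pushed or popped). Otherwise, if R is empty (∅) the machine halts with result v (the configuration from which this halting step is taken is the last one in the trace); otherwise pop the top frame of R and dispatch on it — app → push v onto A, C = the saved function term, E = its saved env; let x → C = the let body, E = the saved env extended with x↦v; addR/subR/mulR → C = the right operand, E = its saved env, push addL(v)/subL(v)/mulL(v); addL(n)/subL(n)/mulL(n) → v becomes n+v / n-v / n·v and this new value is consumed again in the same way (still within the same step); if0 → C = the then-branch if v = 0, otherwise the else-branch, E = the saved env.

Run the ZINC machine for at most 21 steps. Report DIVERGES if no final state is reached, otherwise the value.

Answer: DIVERGES (no final state within 21 steps)

Derivation:
t=0: ⟨C=(let loop = 0 in ((λx. (x x)) (λx. (x x)))); E=∅; A=∅; R=∅⟩
t=1: ⟨C=0; E=∅; A=∅; R=[let loop]⟩
t=2: ⟨C=((λx. (x x)) (λx. (x x))); E={loop↦0}; A=∅; R=∅⟩
t=3: ⟨C=(λx. (x x)); E={loop↦0}; A=∅; R=[app]⟩
t=4: ⟨C=(λx. (x x)); E={loop↦0}; A=[clo(λx. (x x), {loop↦0})]; R=∅⟩
t=5: ⟨C=(x x); E={x↦clo(λx. (x x), {loop↦0}), loop↦0}; A=∅; R=∅⟩
t=6: ⟨C=x; E={x↦clo(λx. (x x), {loop↦0}), loop↦0}; A=∅; R=[app]⟩
t=7: ⟨C=x; E={x↦clo(λx. (x x), {loop↦0}), loop↦0}; A=[clo(λx. (x x), {loop↦0})]; R=∅⟩
… configuration repeats with period 3 (steps 5–7 recur indefinitely) …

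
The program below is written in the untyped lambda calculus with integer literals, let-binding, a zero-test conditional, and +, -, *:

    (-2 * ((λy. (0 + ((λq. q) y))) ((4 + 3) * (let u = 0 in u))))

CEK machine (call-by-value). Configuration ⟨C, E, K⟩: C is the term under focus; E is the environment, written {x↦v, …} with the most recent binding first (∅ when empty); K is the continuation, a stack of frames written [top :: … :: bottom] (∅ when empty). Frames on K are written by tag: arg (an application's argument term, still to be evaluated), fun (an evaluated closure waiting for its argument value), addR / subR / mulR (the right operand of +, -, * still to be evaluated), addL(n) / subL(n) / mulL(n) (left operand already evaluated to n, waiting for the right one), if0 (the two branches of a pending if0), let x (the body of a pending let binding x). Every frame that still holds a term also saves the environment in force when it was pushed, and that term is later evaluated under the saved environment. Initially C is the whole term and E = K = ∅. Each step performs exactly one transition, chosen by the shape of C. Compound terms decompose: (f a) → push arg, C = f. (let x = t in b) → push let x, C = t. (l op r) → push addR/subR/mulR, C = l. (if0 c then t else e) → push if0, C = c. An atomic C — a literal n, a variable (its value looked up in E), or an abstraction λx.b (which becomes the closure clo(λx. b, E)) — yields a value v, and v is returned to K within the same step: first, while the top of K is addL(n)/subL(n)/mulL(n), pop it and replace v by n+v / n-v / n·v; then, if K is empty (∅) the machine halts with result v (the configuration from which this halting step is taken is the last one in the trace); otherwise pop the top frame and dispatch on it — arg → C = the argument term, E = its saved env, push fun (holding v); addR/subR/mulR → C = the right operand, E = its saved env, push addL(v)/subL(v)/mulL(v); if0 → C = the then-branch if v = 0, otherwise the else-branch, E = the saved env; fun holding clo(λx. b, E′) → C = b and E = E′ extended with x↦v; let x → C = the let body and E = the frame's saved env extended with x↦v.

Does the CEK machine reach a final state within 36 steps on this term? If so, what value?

[0] [C=(-2 * ((λy. (0 + ((λq. q) y))) ((4 + 3) * (let u = 0 in u)))) | E=∅ | K=∅]
[1] [C=-2 | E=∅ | K=[mulR]]
[2] [C=((λy. (0 + ((λq. q) y))) ((4 + 3) * (let u = 0 in u))) | E=∅ | K=[mulL(-2)]]
[3] [C=(λy. (0 + ((λq. q) y))) | E=∅ | K=[arg :: mulL(-2)]]
[4] [C=((4 + 3) * (let u = 0 in u)) | E=∅ | K=[fun :: mulL(-2)]]
[5] [C=(4 + 3) | E=∅ | K=[mulR :: fun :: mulL(-2)]]
[6] [C=4 | E=∅ | K=[addR :: mulR :: fun :: mulL(-2)]]
[7] [C=3 | E=∅ | K=[addL(4) :: mulR :: fun :: mulL(-2)]]
[8] [C=(let u = 0 in u) | E=∅ | K=[mulL(7) :: fun :: mulL(-2)]]
[9] [C=0 | E=∅ | K=[let u :: mulL(7) :: fun :: mulL(-2)]]
[10] [C=u | E={u↦0} | K=[mulL(7) :: fun :: mulL(-2)]]
[11] [C=(0 + ((λq. q) y)) | E={y↦0} | K=[mulL(-2)]]
[12] [C=0 | E={y↦0} | K=[addR :: mulL(-2)]]
[13] [C=((λq. q) y) | E={y↦0} | K=[addL(0) :: mulL(-2)]]
[14] [C=(λq. q) | E={y↦0} | K=[arg :: addL(0) :: mulL(-2)]]
[15] [C=y | E={y↦0} | K=[fun :: addL(0) :: mulL(-2)]]
[16] [C=q | E={q↦0, y↦0} | K=[addL(0) :: mulL(-2)]]
→ final value 0

Answer: 0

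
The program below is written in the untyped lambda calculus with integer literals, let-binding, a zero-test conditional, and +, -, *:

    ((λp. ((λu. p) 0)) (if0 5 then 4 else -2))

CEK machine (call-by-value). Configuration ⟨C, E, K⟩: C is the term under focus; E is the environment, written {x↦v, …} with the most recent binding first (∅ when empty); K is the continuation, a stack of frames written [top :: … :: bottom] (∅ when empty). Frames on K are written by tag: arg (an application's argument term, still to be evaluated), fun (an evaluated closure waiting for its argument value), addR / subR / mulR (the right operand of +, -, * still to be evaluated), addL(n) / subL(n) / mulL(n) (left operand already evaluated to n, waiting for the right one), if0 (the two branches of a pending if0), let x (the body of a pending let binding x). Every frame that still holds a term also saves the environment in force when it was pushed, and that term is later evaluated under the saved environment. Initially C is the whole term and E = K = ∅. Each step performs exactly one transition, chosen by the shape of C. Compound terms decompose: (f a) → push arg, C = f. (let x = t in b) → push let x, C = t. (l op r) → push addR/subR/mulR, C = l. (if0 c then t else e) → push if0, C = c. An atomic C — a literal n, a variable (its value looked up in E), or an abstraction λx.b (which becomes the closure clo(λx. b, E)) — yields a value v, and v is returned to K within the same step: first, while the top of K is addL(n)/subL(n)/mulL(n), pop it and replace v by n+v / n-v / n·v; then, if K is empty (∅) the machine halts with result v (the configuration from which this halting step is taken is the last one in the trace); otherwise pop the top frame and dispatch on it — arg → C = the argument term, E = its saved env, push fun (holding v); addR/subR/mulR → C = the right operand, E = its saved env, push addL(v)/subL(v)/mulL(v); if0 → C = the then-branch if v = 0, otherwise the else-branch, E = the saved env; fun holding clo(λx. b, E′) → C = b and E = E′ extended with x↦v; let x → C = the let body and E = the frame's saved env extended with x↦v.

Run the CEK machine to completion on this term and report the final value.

Answer: -2

Derivation:
[0] <C=((λp. ((λu. p) 0)) (if0 5 then 4 else -2)), E=∅, K=∅>
[1] <C=(λp. ((λu. p) 0)), E=∅, K=[arg]>
[2] <C=(if0 5 then 4 else -2), E=∅, K=[fun]>
[3] <C=5, E=∅, K=[if0 :: fun]>
[4] <C=-2, E=∅, K=[fun]>
[5] <C=((λu. p) 0), E={p↦-2}, K=∅>
[6] <C=(λu. p), E={p↦-2}, K=[arg]>
[7] <C=0, E={p↦-2}, K=[fun]>
[8] <C=p, E={u↦0, p↦-2}, K=∅>
→ final value -2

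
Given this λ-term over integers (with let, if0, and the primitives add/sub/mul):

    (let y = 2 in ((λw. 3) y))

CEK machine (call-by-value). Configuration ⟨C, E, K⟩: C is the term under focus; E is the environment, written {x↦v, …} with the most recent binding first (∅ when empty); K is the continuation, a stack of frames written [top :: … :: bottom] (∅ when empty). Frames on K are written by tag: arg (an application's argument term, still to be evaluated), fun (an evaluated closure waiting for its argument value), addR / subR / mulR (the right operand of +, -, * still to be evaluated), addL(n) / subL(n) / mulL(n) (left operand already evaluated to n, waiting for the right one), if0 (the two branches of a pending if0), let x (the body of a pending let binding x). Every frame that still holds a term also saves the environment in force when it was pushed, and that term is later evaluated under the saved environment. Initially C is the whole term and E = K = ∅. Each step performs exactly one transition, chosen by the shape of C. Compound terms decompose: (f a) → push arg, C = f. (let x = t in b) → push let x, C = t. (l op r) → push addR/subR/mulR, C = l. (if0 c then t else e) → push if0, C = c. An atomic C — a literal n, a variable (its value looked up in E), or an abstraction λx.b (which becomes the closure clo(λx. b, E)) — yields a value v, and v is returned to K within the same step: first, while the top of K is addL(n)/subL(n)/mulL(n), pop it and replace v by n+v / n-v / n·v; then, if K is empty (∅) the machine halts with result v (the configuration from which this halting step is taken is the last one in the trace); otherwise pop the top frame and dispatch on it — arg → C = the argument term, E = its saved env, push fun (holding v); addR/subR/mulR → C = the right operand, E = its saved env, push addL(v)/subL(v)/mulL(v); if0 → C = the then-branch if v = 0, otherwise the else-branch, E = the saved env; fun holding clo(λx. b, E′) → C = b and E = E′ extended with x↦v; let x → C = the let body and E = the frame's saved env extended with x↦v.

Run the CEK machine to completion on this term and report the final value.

0. [C=(let y = 2 in ((λw. 3) y)) | E=∅ | K=∅]
1. [C=2 | E=∅ | K=[let y]]
2. [C=((λw. 3) y) | E={y↦2} | K=∅]
3. [C=(λw. 3) | E={y↦2} | K=[arg]]
4. [C=y | E={y↦2} | K=[fun]]
5. [C=3 | E={w↦2, y↦2} | K=∅]
→ final value 3

Answer: 3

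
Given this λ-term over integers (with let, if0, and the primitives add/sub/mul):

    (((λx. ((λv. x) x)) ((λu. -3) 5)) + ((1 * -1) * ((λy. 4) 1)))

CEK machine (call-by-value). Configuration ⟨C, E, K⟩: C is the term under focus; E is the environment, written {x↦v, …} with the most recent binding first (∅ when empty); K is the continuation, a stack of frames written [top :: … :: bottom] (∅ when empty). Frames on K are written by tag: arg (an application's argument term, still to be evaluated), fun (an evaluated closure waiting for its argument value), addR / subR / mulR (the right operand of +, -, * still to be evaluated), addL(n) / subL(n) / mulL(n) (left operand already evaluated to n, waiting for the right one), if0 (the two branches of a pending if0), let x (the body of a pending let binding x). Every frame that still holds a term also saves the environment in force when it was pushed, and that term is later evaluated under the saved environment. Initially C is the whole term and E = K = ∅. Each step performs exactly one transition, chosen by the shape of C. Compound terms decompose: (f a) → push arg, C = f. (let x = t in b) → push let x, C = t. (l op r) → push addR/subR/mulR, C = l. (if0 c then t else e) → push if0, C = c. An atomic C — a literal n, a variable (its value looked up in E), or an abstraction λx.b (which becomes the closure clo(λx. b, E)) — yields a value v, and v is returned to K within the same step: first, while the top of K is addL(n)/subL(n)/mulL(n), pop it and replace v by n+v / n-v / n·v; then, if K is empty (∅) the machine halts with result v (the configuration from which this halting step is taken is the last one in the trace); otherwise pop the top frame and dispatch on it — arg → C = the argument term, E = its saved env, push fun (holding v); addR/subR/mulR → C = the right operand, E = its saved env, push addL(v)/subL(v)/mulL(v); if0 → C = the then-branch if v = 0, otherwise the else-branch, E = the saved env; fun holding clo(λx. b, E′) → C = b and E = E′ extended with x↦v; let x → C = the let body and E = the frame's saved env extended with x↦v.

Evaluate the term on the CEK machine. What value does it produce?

Answer: -7

Machine steps:
t=0: <C=(((λx. ((λv. x) x)) ((λu. -3) 5)) + ((1 * -1) * ((λy. 4) 1))), E=∅, K=∅>
t=1: <C=((λx. ((λv. x) x)) ((λu. -3) 5)), E=∅, K=[addR]>
t=2: <C=(λx. ((λv. x) x)), E=∅, K=[arg :: addR]>
t=3: <C=((λu. -3) 5), E=∅, K=[fun :: addR]>
t=4: <C=(λu. -3), E=∅, K=[arg :: fun :: addR]>
t=5: <C=5, E=∅, K=[fun :: fun :: addR]>
t=6: <C=-3, E={u↦5}, K=[fun :: addR]>
t=7: <C=((λv. x) x), E={x↦-3}, K=[addR]>
t=8: <C=(λv. x), E={x↦-3}, K=[arg :: addR]>
t=9: <C=x, E={x↦-3}, K=[fun :: addR]>
t=10: <C=x, E={v↦-3, x↦-3}, K=[addR]>
t=11: <C=((1 * -1) * ((λy. 4) 1)), E=∅, K=[addL(-3)]>
t=12: <C=(1 * -1), E=∅, K=[mulR :: addL(-3)]>
t=13: <C=1, E=∅, K=[mulR :: mulR :: addL(-3)]>
t=14: <C=-1, E=∅, K=[mulL(1) :: mulR :: addL(-3)]>
t=15: <C=((λy. 4) 1), E=∅, K=[mulL(-1) :: addL(-3)]>
t=16: <C=(λy. 4), E=∅, K=[arg :: mulL(-1) :: addL(-3)]>
t=17: <C=1, E=∅, K=[fun :: mulL(-1) :: addL(-3)]>
t=18: <C=4, E={y↦1}, K=[mulL(-1) :: addL(-3)]>
→ final value -7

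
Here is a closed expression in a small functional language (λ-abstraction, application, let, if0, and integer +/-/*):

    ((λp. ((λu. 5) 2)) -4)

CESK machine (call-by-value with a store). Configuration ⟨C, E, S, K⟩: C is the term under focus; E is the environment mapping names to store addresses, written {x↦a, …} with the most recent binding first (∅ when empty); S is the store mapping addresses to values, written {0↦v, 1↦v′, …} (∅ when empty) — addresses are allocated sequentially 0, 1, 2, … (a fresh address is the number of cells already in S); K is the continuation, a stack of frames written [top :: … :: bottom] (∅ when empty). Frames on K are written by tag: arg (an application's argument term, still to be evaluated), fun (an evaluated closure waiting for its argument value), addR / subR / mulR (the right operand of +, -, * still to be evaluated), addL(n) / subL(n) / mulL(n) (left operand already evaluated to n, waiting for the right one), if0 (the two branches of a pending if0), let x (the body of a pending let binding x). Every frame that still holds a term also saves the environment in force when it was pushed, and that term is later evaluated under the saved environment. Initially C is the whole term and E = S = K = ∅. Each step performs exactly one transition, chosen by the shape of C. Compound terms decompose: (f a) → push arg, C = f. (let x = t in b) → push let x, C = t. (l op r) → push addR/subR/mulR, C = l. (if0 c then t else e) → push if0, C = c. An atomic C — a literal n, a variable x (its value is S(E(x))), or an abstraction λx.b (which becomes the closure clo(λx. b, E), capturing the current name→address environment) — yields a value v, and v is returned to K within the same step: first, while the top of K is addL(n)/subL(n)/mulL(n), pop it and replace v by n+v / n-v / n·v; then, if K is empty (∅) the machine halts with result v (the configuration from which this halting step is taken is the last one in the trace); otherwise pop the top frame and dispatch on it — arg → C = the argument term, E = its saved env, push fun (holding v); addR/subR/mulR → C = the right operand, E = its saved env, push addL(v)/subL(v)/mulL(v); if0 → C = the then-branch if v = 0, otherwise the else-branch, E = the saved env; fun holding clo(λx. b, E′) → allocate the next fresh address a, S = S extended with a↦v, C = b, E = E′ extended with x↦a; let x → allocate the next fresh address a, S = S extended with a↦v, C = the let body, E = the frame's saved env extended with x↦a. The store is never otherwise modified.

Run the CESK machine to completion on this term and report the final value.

0. <C=((λp. ((λu. 5) 2)) -4), E=∅, S=∅, K=∅>
1. <C=(λp. ((λu. 5) 2)), E=∅, S=∅, K=[arg]>
2. <C=-4, E=∅, S=∅, K=[fun]>
3. <C=((λu. 5) 2), E={p↦0}, S={0↦-4}, K=∅>
4. <C=(λu. 5), E={p↦0}, S={0↦-4}, K=[arg]>
5. <C=2, E={p↦0}, S={0↦-4}, K=[fun]>
6. <C=5, E={u↦1, p↦0}, S={0↦-4, 1↦2}, K=∅>
→ final value 5

Answer: 5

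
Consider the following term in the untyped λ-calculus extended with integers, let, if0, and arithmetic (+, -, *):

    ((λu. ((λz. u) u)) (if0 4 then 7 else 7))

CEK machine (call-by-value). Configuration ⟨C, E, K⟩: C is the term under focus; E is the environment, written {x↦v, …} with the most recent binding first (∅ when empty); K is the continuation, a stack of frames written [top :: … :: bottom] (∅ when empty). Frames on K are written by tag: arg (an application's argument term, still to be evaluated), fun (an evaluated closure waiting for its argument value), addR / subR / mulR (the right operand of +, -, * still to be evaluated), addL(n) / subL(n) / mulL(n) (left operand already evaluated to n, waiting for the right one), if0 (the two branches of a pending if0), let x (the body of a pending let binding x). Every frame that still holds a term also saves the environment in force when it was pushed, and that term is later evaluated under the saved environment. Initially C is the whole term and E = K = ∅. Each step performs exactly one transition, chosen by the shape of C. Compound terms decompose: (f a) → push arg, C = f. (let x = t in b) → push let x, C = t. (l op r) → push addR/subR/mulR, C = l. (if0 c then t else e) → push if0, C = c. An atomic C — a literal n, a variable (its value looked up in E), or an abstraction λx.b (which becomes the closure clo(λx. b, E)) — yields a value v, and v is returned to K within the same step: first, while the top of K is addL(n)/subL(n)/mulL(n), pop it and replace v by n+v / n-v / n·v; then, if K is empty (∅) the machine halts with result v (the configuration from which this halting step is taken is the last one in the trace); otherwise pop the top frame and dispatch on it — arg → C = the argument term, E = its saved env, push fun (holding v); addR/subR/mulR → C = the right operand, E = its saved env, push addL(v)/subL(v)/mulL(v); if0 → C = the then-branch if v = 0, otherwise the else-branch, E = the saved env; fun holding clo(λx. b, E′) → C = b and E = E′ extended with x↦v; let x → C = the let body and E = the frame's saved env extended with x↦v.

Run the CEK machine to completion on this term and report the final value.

step 0: ⟨C=((λu. ((λz. u) u)) (if0 4 then 7 else 7)); E=∅; K=∅⟩
step 1: ⟨C=(λu. ((λz. u) u)); E=∅; K=[arg]⟩
step 2: ⟨C=(if0 4 then 7 else 7); E=∅; K=[fun]⟩
step 3: ⟨C=4; E=∅; K=[if0 :: fun]⟩
step 4: ⟨C=7; E=∅; K=[fun]⟩
step 5: ⟨C=((λz. u) u); E={u↦7}; K=∅⟩
step 6: ⟨C=(λz. u); E={u↦7}; K=[arg]⟩
step 7: ⟨C=u; E={u↦7}; K=[fun]⟩
step 8: ⟨C=u; E={z↦7, u↦7}; K=∅⟩
→ final value 7

Answer: 7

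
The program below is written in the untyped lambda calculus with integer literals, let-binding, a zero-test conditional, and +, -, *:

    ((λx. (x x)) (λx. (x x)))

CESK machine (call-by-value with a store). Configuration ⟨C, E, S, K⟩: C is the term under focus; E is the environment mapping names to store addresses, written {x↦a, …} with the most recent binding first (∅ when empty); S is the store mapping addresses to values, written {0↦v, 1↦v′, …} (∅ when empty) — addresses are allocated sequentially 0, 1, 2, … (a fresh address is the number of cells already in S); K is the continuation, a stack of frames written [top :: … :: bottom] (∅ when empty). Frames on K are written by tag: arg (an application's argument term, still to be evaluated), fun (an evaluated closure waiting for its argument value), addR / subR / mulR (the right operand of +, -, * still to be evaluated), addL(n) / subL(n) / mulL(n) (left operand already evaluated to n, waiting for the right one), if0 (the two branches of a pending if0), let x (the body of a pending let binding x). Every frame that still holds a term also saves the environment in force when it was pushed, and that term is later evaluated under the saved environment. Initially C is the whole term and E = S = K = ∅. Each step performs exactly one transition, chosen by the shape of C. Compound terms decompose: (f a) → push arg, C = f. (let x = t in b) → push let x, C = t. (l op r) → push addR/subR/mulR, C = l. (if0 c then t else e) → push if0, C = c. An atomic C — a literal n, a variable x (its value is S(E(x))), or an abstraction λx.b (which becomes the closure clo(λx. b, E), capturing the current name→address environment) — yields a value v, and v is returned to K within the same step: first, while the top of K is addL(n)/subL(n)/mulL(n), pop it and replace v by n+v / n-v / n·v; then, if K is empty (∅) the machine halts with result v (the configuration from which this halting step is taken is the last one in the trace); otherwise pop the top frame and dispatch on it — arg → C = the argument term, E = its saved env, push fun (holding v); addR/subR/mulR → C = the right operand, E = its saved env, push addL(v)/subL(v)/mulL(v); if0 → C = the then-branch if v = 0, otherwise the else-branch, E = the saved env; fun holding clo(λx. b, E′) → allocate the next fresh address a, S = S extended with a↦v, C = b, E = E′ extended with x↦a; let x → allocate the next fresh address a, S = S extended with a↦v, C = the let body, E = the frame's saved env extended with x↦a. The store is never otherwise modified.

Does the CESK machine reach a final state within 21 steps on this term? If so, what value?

[0] <C=((λx. (x x)) (λx. (x x))), E=∅, S=∅, K=∅>
[1] <C=(λx. (x x)), E=∅, S=∅, K=[arg]>
[2] <C=(λx. (x x)), E=∅, S=∅, K=[fun]>
[3] <C=(x x), E={x↦0}, S={0↦clo(λx. (x x), ∅)}, K=∅>
[4] <C=x, E={x↦0}, S={0↦clo(λx. (x x), ∅)}, K=[arg]>
[5] <C=x, E={x↦0}, S={0↦clo(λx. (x x), ∅)}, K=[fun]>
[6] <C=(x x), E={x↦1}, S={0↦clo(λx. (x x), ∅), 1↦clo(λx. (x x), ∅)}, K=∅>
[7] <C=x, E={x↦1}, S={0↦clo(λx. (x x), ∅), 1↦clo(λx. (x x), ∅)}, K=[arg]>
[8] <C=x, E={x↦1}, S={0↦clo(λx. (x x), ∅), 1↦clo(λx. (x x), ∅)}, K=[fun]>
[9] <C=(x x), E={x↦2}, S={0↦clo(λx. (x x), ∅), 1↦clo(λx. (x x), ∅), 2↦clo(λx. (x x), ∅)}, K=∅>
[10] <C=x, E={x↦2}, S={0↦clo(λx. (x x), ∅), 1↦clo(λx. (x x), ∅), 2↦clo(λx. (x x), ∅)}, K=[arg]>
[11] <C=x, E={x↦2}, S={0↦clo(λx. (x x), ∅), 1↦clo(λx. (x x), ∅), 2↦clo(λx. (x x), ∅)}, K=[fun]>
[12] <C=(x x), E={x↦3}, S={0↦clo(λx. (x x), ∅), 1↦clo(λx. (x x), ∅), 2↦clo(λx. (x x), ∅), 3↦clo(λx. (x x), ∅)}, K=∅>
[13] <C=x, E={x↦3}, S={0↦clo(λx. (x x), ∅), 1↦clo(λx. (x x), ∅), 2↦clo(λx. (x x), ∅), 3↦clo(λx. (x x), ∅)}, K=[arg]>
[14] <C=x, E={x↦3}, S={0↦clo(λx. (x x), ∅), 1↦clo(λx. (x x), ∅), 2↦clo(λx. (x x), ∅), 3↦clo(λx. (x x), ∅)}, K=[fun]>
[15] <C=(x x), E={x↦4}, S={0↦clo(λx. (x x), ∅), 1↦clo(λx. (x x), ∅), 2↦clo(λx. (x x), ∅), 3↦clo(λx. (x x), ∅), 4↦clo(λx. (x x), ∅)}, K=∅>
[16] <C=x, E={x↦4}, S={0↦clo(λx. (x x), ∅), 1↦clo(λx. (x x), ∅), 2↦clo(λx. (x x), ∅), 3↦clo(λx. (x x), ∅), 4↦clo(λx. (x x), ∅)}, K=[arg]>
[17] <C=x, E={x↦4}, S={0↦clo(λx. (x x), ∅), 1↦clo(λx. (x x), ∅), 2↦clo(λx. (x x), ∅), 3↦clo(λx. (x x), ∅), 4↦clo(λx. (x x), ∅)}, K=[fun]>
[18] <C=(x x), E={x↦5}, S={0↦clo(λx. (x x), ∅), 1↦clo(λx. (x x), ∅), 2↦clo(λx. (x x), ∅), 3↦clo(λx. (x x), ∅), 4↦clo(λx. (x x), ∅), 5↦clo(λx. (x x), ∅)}, K=∅>
[19] <C=x, E={x↦5}, S={0↦clo(λx. (x x), ∅), 1↦clo(λx. (x x), ∅), 2↦clo(λx. (x x), ∅), 3↦clo(λx. (x x), ∅), 4↦clo(λx. (x x), ∅), 5↦clo(λx. (x x), ∅)}, K=[arg]>
[20] <C=x, E={x↦5}, S={0↦clo(λx. (x x), ∅), 1↦clo(λx. (x x), ∅), 2↦clo(λx. (x x), ∅), 3↦clo(λx. (x x), ∅), 4↦clo(λx. (x x), ∅), 5↦clo(λx. (x x), ∅)}, K=[fun]>
[21] <C=(x x), E={x↦6}, S={0↦clo(λx. (x x), ∅), 1↦clo(λx. (x x), ∅), 2↦clo(λx. (x x), ∅), 3↦clo(λx. (x x), ∅), 4↦clo(λx. (x x), ∅), 5↦clo(λx. (x x), ∅), 6↦clo(λx. (x x), ∅)}, K=∅>
→ 21 transitions taken and the configuration is still not final: no result within 21 steps

Answer: DIVERGES (no final state within 21 steps)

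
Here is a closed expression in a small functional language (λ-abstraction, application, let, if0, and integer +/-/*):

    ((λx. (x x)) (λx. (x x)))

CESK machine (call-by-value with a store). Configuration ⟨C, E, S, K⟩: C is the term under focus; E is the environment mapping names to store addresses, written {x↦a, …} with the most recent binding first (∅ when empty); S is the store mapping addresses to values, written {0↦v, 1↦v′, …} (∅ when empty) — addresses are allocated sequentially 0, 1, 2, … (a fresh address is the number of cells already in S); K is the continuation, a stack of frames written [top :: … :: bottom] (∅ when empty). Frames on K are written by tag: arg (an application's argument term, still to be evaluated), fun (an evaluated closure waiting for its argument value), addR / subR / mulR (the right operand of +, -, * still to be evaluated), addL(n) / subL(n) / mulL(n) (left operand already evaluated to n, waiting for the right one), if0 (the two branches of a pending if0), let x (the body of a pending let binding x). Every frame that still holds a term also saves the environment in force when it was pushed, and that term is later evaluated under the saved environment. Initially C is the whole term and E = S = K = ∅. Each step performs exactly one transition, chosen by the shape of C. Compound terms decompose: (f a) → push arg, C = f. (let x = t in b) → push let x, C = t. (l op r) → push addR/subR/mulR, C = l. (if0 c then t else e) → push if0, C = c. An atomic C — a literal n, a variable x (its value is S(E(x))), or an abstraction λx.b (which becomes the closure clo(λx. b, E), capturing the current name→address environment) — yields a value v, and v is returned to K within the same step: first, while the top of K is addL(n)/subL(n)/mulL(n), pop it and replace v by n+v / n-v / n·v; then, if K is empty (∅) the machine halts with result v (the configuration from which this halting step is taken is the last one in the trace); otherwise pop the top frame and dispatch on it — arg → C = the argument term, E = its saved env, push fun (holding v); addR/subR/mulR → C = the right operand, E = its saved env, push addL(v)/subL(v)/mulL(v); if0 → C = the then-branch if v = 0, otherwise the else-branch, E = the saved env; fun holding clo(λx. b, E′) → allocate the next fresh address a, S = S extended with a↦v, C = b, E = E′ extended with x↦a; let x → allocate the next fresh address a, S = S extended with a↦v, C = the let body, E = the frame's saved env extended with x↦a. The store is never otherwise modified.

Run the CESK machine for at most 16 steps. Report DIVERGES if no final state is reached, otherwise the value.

Answer: DIVERGES (no final state within 16 steps)

Derivation:
0. ⟨C=((λx. (x x)) (λx. (x x))); E=∅; S=∅; K=∅⟩
1. ⟨C=(λx. (x x)); E=∅; S=∅; K=[arg]⟩
2. ⟨C=(λx. (x x)); E=∅; S=∅; K=[fun]⟩
3. ⟨C=(x x); E={x↦0}; S={0↦clo(λx. (x x), ∅)}; K=∅⟩
4. ⟨C=x; E={x↦0}; S={0↦clo(λx. (x x), ∅)}; K=[arg]⟩
5. ⟨C=x; E={x↦0}; S={0↦clo(λx. (x x), ∅)}; K=[fun]⟩
6. ⟨C=(x x); E={x↦1}; S={0↦clo(λx. (x x), ∅), 1↦clo(λx. (x x), ∅)}; K=∅⟩
7. ⟨C=x; E={x↦1}; S={0↦clo(λx. (x x), ∅), 1↦clo(λx. (x x), ∅)}; K=[arg]⟩
8. ⟨C=x; E={x↦1}; S={0↦clo(λx. (x x), ∅), 1↦clo(λx. (x x), ∅)}; K=[fun]⟩
9. ⟨C=(x x); E={x↦2}; S={0↦clo(λx. (x x), ∅), 1↦clo(λx. (x x), ∅), 2↦clo(λx. (x x), ∅)}; K=∅⟩
10. ⟨C=x; E={x↦2}; S={0↦clo(λx. (x x), ∅), 1↦clo(λx. (x x), ∅), 2↦clo(λx. (x x), ∅)}; K=[arg]⟩
11. ⟨C=x; E={x↦2}; S={0↦clo(λx. (x x), ∅), 1↦clo(λx. (x x), ∅), 2↦clo(λx. (x x), ∅)}; K=[fun]⟩
12. ⟨C=(x x); E={x↦3}; S={0↦clo(λx. (x x), ∅), 1↦clo(λx. (x x), ∅), 2↦clo(λx. (x x), ∅), 3↦clo(λx. (x x), ∅)}; K=∅⟩
13. ⟨C=x; E={x↦3}; S={0↦clo(λx. (x x), ∅), 1↦clo(λx. (x x), ∅), 2↦clo(λx. (x x), ∅), 3↦clo(λx. (x x), ∅)}; K=[arg]⟩
14. ⟨C=x; E={x↦3}; S={0↦clo(λx. (x x), ∅), 1↦clo(λx. (x x), ∅), 2↦clo(λx. (x x), ∅), 3↦clo(λx. (x x), ∅)}; K=[fun]⟩
15. ⟨C=(x x); E={x↦4}; S={0↦clo(λx. (x x), ∅), 1↦clo(λx. (x x), ∅), 2↦clo(λx. (x x), ∅), 3↦clo(λx. (x x), ∅), 4↦clo(λx. (x x), ∅)}; K=∅⟩
16. ⟨C=x; E={x↦4}; S={0↦clo(λx. (x x), ∅), 1↦clo(λx. (x x), ∅), 2↦clo(λx. (x x), ∅), 3↦clo(λx. (x x), ∅), 4↦clo(λx. (x x), ∅)}; K=[arg]⟩
→ 16 transitions taken and the configuration is still not final: no result within 16 steps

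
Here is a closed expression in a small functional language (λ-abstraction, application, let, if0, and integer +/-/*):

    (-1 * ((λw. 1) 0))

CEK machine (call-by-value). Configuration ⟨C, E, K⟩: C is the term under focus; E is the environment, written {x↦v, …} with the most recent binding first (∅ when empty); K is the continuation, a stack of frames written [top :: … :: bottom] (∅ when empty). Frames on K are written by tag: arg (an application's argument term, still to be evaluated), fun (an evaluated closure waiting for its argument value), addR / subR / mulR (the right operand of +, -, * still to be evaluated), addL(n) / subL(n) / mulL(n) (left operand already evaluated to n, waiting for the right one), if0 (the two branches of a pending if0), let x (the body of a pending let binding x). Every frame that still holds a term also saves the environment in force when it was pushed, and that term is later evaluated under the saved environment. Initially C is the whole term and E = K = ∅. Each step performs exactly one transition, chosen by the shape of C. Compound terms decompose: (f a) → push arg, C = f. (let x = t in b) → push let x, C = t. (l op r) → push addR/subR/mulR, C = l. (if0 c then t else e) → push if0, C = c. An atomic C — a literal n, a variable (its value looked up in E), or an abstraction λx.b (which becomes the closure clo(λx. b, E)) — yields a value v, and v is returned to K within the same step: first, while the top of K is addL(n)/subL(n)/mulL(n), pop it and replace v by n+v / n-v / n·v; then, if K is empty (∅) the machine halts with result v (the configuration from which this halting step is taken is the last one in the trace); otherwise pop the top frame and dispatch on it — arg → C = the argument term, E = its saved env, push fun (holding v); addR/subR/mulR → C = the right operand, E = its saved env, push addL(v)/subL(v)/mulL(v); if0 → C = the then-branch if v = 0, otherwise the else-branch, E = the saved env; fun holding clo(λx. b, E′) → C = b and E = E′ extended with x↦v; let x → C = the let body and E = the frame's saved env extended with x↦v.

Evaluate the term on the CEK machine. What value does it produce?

Answer: -1

Derivation:
t=0: ⟨C=(-1 * ((λw. 1) 0)); E=∅; K=∅⟩
t=1: ⟨C=-1; E=∅; K=[mulR]⟩
t=2: ⟨C=((λw. 1) 0); E=∅; K=[mulL(-1)]⟩
t=3: ⟨C=(λw. 1); E=∅; K=[arg :: mulL(-1)]⟩
t=4: ⟨C=0; E=∅; K=[fun :: mulL(-1)]⟩
t=5: ⟨C=1; E={w↦0}; K=[mulL(-1)]⟩
→ final value -1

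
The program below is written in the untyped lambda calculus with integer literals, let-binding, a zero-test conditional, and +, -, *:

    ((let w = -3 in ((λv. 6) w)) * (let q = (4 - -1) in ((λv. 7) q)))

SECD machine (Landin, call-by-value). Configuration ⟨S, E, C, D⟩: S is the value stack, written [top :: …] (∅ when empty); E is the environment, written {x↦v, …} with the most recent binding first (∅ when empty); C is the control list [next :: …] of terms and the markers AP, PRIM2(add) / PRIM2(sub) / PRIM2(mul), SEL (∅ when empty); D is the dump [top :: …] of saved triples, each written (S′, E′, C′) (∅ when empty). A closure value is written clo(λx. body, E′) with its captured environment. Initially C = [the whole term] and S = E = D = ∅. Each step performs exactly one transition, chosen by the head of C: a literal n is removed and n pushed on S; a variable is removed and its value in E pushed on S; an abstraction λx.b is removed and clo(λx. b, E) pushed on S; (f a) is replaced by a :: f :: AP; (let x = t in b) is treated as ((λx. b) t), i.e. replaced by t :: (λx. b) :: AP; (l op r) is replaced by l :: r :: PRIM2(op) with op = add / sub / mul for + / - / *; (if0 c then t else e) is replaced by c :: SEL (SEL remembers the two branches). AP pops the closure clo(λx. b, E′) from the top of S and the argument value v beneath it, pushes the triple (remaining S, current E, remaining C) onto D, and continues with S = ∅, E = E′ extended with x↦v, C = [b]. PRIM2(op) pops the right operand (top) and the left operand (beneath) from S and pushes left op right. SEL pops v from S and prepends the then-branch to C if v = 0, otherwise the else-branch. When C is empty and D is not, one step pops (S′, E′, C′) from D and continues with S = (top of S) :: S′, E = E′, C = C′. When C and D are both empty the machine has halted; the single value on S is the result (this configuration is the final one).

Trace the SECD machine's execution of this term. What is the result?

t=0: [S=∅ | E=∅ | C=[((let w = -3 in ((λv. 6) w)) * (let q = (4 - -1) in ((λv. 7) q)))] | D=∅]
t=1: [S=∅ | E=∅ | C=[(let w = -3 in ((λv. 6) w)) :: (let q = (4 - -1) in ((λv. 7) q)) :: PRIM2(mul)] | D=∅]
t=2: [S=∅ | E=∅ | C=[-3 :: (λw. ((λv. 6) w)) :: AP :: (let q = (4 - -1) in ((λv. 7) q)) :: PRIM2(mul)] | D=∅]
t=3: [S=[-3] | E=∅ | C=[(λw. ((λv. 6) w)) :: AP :: (let q = (4 - -1) in ((λv. 7) q)) :: PRIM2(mul)] | D=∅]
t=4: [S=[clo(λw. ((λv. 6) w), ∅) :: -3] | E=∅ | C=[AP :: (let q = (4 - -1) in ((λv. 7) q)) :: PRIM2(mul)] | D=∅]
t=5: [S=∅ | E={w↦-3} | C=[((λv. 6) w)] | D=[(∅, ∅, [(let q = (4 - -1) in ((λv. 7) q)) :: PRIM2(mul)])]]
t=6: [S=∅ | E={w↦-3} | C=[w :: (λv. 6) :: AP] | D=[(∅, ∅, [(let q = (4 - -1) in ((λv. 7) q)) :: PRIM2(mul)])]]
t=7: [S=[-3] | E={w↦-3} | C=[(λv. 6) :: AP] | D=[(∅, ∅, [(let q = (4 - -1) in ((λv. 7) q)) :: PRIM2(mul)])]]
t=8: [S=[clo(λv. 6, {w↦-3}) :: -3] | E={w↦-3} | C=[AP] | D=[(∅, ∅, [(let q = (4 - -1) in ((λv. 7) q)) :: PRIM2(mul)])]]
t=9: [S=∅ | E={v↦-3, w↦-3} | C=[6] | D=[(∅, {w↦-3}, ∅) :: (∅, ∅, [(let q = (4 - -1) in ((λv. 7) q)) :: PRIM2(mul)])]]
t=10: [S=[6] | E={v↦-3, w↦-3} | C=∅ | D=[(∅, {w↦-3}, ∅) :: (∅, ∅, [(let q = (4 - -1) in ((λv. 7) q)) :: PRIM2(mul)])]]
t=11: [S=[6] | E={w↦-3} | C=∅ | D=[(∅, ∅, [(let q = (4 - -1) in ((λv. 7) q)) :: PRIM2(mul)])]]
t=12: [S=[6] | E=∅ | C=[(let q = (4 - -1) in ((λv. 7) q)) :: PRIM2(mul)] | D=∅]
t=13: [S=[6] | E=∅ | C=[(4 - -1) :: (λq. ((λv. 7) q)) :: AP :: PRIM2(mul)] | D=∅]
t=14: [S=[6] | E=∅ | C=[4 :: -1 :: PRIM2(sub) :: (λq. ((λv. 7) q)) :: AP :: PRIM2(mul)] | D=∅]
t=15: [S=[4 :: 6] | E=∅ | C=[-1 :: PRIM2(sub) :: (λq. ((λv. 7) q)) :: AP :: PRIM2(mul)] | D=∅]
t=16: [S=[-1 :: 4 :: 6] | E=∅ | C=[PRIM2(sub) :: (λq. ((λv. 7) q)) :: AP :: PRIM2(mul)] | D=∅]
t=17: [S=[5 :: 6] | E=∅ | C=[(λq. ((λv. 7) q)) :: AP :: PRIM2(mul)] | D=∅]
t=18: [S=[clo(λq. ((λv. 7) q), ∅) :: 5 :: 6] | E=∅ | C=[AP :: PRIM2(mul)] | D=∅]
t=19: [S=∅ | E={q↦5} | C=[((λv. 7) q)] | D=[([6], ∅, [PRIM2(mul)])]]
t=20: [S=∅ | E={q↦5} | C=[q :: (λv. 7) :: AP] | D=[([6], ∅, [PRIM2(mul)])]]
t=21: [S=[5] | E={q↦5} | C=[(λv. 7) :: AP] | D=[([6], ∅, [PRIM2(mul)])]]
t=22: [S=[clo(λv. 7, {q↦5}) :: 5] | E={q↦5} | C=[AP] | D=[([6], ∅, [PRIM2(mul)])]]
t=23: [S=∅ | E={v↦5, q↦5} | C=[7] | D=[(∅, {q↦5}, ∅) :: ([6], ∅, [PRIM2(mul)])]]
t=24: [S=[7] | E={v↦5, q↦5} | C=∅ | D=[(∅, {q↦5}, ∅) :: ([6], ∅, [PRIM2(mul)])]]
t=25: [S=[7] | E={q↦5} | C=∅ | D=[([6], ∅, [PRIM2(mul)])]]
t=26: [S=[7 :: 6] | E=∅ | C=[PRIM2(mul)] | D=∅]
t=27: [S=[42] | E=∅ | C=∅ | D=∅]
→ final value 42

Answer: 42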